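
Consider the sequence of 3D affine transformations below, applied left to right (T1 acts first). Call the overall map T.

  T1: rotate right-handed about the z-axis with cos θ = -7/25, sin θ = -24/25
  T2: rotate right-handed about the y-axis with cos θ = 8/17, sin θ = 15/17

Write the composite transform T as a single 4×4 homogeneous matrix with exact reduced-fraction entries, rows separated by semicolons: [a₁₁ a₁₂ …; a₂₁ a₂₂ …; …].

T1 = [-7/25 24/25 0 0; -24/25 -7/25 0 0; 0 0 1 0; 0 0 0 1]
T2·T1 = [-56/425 192/425 15/17 0; -24/25 -7/25 0 0; 21/85 -72/85 8/17 0; 0 0 0 1]

T = [-56/425 192/425 15/17 0; -24/25 -7/25 0 0; 21/85 -72/85 8/17 0; 0 0 0 1]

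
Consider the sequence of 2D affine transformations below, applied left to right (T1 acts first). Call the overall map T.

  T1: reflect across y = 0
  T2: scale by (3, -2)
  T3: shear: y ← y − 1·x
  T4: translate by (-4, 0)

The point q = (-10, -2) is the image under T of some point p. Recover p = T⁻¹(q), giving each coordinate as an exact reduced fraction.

T1 = [1 0 0; 0 -1 0; 0 0 1]
T2·T1 = [3 0 0; 0 2 0; 0 0 1]
T3·…·T1 = [3 0 0; -3 2 0; 0 0 1]
T4·…·T1 = [3 0 -4; -3 2 0; 0 0 1]
det M = 6; M⁻¹ = [1/3 0 4/3; 1/2 1/2 2; 0 0 1]
M⁻¹ · (-10, -2)ᵀ = (-2, -4)ᵀ

p = (-2, -4)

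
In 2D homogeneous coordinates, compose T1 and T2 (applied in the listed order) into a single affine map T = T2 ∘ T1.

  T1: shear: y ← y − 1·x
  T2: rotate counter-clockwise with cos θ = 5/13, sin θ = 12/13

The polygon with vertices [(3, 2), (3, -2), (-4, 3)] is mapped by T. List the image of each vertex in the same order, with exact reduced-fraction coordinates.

image vertices: (27/13, 31/13), (75/13, 11/13), (-8, -1)

T1 shear: y ← y − 1·x: (3, 2) → (3, -1); (3, -2) → (3, -5); (-4, 3) → (-4, 7)
T2 rotate counter-clockwise with cos θ = 5/13, sin θ = 12/13: (3, -1) → (27/13, 31/13); (3, -5) → (75/13, 11/13); (-4, 7) → (-8, -1)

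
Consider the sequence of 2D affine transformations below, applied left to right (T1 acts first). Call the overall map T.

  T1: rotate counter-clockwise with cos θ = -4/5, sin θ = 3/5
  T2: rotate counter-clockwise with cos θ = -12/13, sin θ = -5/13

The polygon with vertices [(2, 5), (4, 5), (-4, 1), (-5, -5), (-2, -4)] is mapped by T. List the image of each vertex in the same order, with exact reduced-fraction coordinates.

T1 rotate counter-clockwise with cos θ = -4/5, sin θ = 3/5: (2, 5) → (-23/5, -14/5); (4, 5) → (-31/5, -8/5); (-4, 1) → (13/5, -16/5); (-5, -5) → (7, 1); (-2, -4) → (4, 2)
T2 rotate counter-clockwise with cos θ = -12/13, sin θ = -5/13: (-23/5, -14/5) → (206/65, 283/65); (-31/5, -8/5) → (332/65, 251/65); (13/5, -16/5) → (-236/65, 127/65); (7, 1) → (-79/13, -47/13); (4, 2) → (-38/13, -44/13)

image vertices: (206/65, 283/65), (332/65, 251/65), (-236/65, 127/65), (-79/13, -47/13), (-38/13, -44/13)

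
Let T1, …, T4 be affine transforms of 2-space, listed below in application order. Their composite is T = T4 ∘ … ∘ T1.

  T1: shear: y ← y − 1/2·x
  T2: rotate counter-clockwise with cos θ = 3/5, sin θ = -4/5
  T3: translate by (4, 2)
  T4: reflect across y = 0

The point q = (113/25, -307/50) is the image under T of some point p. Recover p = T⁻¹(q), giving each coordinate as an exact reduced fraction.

T1 = [1 0 0; -1/2 1 0; 0 0 1]
T2·T1 = [1/5 4/5 0; -11/10 3/5 0; 0 0 1]
T3·…·T1 = [1/5 4/5 4; -11/10 3/5 2; 0 0 1]
T4·…·T1 = [1/5 4/5 4; 11/10 -3/5 -2; 0 0 1]
det M = -1; M⁻¹ = [3/5 4/5 -4/5; 11/10 -1/5 -24/5; 0 0 1]
M⁻¹ · (113/25, -307/50)ᵀ = (-3, 7/5)ᵀ

p = (-3, 7/5)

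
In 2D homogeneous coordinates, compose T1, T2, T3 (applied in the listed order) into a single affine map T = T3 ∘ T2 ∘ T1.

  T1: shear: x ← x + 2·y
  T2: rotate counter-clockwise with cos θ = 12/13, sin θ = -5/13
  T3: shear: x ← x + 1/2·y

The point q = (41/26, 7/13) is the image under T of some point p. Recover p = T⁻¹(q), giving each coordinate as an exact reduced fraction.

T1 = [1 2 0; 0 1 0; 0 0 1]
T2·T1 = [12/13 29/13 0; -5/13 2/13 0; 0 0 1]
T3·…·T1 = [19/26 30/13 0; -5/13 2/13 0; 0 0 1]
det M = 1; M⁻¹ = [2/13 -30/13 0; 5/13 19/26 0; 0 0 1]
M⁻¹ · (41/26, 7/13)ᵀ = (-1, 1)ᵀ

p = (-1, 1)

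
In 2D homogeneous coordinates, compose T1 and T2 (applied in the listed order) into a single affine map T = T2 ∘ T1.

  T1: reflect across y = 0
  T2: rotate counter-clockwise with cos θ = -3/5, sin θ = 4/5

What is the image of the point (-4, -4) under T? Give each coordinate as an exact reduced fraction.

T1 reflect across y = 0: (-4, -4) → (-4, 4)
T2 rotate counter-clockwise with cos θ = -3/5, sin θ = 4/5: (-4, 4) → (-4/5, -28/5)

T(p) = (-4/5, -28/5)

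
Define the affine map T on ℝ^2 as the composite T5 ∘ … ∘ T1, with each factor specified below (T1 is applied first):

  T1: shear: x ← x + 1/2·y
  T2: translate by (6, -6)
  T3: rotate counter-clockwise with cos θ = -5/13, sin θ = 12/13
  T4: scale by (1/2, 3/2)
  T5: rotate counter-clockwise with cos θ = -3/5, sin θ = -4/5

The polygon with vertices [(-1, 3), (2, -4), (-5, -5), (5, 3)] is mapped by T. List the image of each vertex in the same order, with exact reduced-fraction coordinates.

image vertices: (2211/260, -851/130), (597/65, -729/65), (51/260, -891/130), (4119/260, -1379/130)

T1 shear: x ← x + 1/2·y: (-1, 3) → (1/2, 3); (2, -4) → (0, -4); (-5, -5) → (-15/2, -5); (5, 3) → (13/2, 3)
T2 translate by (6, -6): (1/2, 3) → (13/2, -3); (0, -4) → (6, -10); (-15/2, -5) → (-3/2, -11); (13/2, 3) → (25/2, -3)
T3 rotate counter-clockwise with cos θ = -5/13, sin θ = 12/13: (13/2, -3) → (7/26, 93/13); (6, -10) → (90/13, 122/13); (-3/2, -11) → (279/26, 37/13); (25/2, -3) → (-53/26, 165/13)
T4 scale by (1/2, 3/2): (7/26, 93/13) → (7/52, 279/26); (90/13, 122/13) → (45/13, 183/13); (279/26, 37/13) → (279/52, 111/26); (-53/26, 165/13) → (-53/52, 495/26)
T5 rotate counter-clockwise with cos θ = -3/5, sin θ = -4/5: (7/52, 279/26) → (2211/260, -851/130); (45/13, 183/13) → (597/65, -729/65); (279/52, 111/26) → (51/260, -891/130); (-53/52, 495/26) → (4119/260, -1379/130)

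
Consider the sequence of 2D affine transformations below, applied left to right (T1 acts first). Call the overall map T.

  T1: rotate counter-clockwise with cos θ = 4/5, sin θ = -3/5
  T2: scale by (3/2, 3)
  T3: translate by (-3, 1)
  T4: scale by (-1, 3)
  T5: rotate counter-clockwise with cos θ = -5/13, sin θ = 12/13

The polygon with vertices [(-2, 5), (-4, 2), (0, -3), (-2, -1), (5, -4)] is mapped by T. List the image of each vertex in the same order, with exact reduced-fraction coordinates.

image vertices: (-6021/130, -1191/65), (-498/13, -123/13), (1947/130, 807/65), (-1107/130, 213/65), (3153/65, 1356/65)

T1 rotate counter-clockwise with cos θ = 4/5, sin θ = -3/5: (-2, 5) → (7/5, 26/5); (-4, 2) → (-2, 4); (0, -3) → (-9/5, -12/5); (-2, -1) → (-11/5, 2/5); (5, -4) → (8/5, -31/5)
T2 scale by (3/2, 3): (7/5, 26/5) → (21/10, 78/5); (-2, 4) → (-3, 12); (-9/5, -12/5) → (-27/10, -36/5); (-11/5, 2/5) → (-33/10, 6/5); (8/5, -31/5) → (12/5, -93/5)
T3 translate by (-3, 1): (21/10, 78/5) → (-9/10, 83/5); (-3, 12) → (-6, 13); (-27/10, -36/5) → (-57/10, -31/5); (-33/10, 6/5) → (-63/10, 11/5); (12/5, -93/5) → (-3/5, -88/5)
T4 scale by (-1, 3): (-9/10, 83/5) → (9/10, 249/5); (-6, 13) → (6, 39); (-57/10, -31/5) → (57/10, -93/5); (-63/10, 11/5) → (63/10, 33/5); (-3/5, -88/5) → (3/5, -264/5)
T5 rotate counter-clockwise with cos θ = -5/13, sin θ = 12/13: (9/10, 249/5) → (-6021/130, -1191/65); (6, 39) → (-498/13, -123/13); (57/10, -93/5) → (1947/130, 807/65); (63/10, 33/5) → (-1107/130, 213/65); (3/5, -264/5) → (3153/65, 1356/65)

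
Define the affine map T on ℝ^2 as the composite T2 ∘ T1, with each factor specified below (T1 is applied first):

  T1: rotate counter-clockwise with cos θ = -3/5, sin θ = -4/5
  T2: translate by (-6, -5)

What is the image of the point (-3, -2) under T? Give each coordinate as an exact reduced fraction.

T1 rotate counter-clockwise with cos θ = -3/5, sin θ = -4/5: (-3, -2) → (1/5, 18/5)
T2 translate by (-6, -5): (1/5, 18/5) → (-29/5, -7/5)

T(p) = (-29/5, -7/5)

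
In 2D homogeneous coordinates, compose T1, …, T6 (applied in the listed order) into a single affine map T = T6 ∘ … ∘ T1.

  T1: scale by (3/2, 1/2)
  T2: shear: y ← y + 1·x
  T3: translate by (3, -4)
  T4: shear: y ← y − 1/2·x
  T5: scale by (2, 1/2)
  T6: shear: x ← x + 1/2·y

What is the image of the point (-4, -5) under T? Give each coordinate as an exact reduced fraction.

T1 scale by (3/2, 1/2): (-4, -5) → (-6, -5/2)
T2 shear: y ← y + 1·x: (-6, -5/2) → (-6, -17/2)
T3 translate by (3, -4): (-6, -17/2) → (-3, -25/2)
T4 shear: y ← y − 1/2·x: (-3, -25/2) → (-3, -11)
T5 scale by (2, 1/2): (-3, -11) → (-6, -11/2)
T6 shear: x ← x + 1/2·y: (-6, -11/2) → (-35/4, -11/2)

T(p) = (-35/4, -11/2)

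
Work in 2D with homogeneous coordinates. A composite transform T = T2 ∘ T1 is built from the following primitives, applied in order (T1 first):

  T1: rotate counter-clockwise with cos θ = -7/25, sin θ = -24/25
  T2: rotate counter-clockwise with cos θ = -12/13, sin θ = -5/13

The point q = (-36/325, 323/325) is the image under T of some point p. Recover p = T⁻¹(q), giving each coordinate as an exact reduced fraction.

T1 = [-7/25 24/25 0; -24/25 -7/25 0; 0 0 1]
T2·T1 = [-36/325 -323/325 0; 323/325 -36/325 0; 0 0 1]
det M = 1; M⁻¹ = [-36/325 323/325 0; -323/325 -36/325 0; 0 0 1]
M⁻¹ · (-36/325, 323/325)ᵀ = (1, 0)ᵀ

p = (1, 0)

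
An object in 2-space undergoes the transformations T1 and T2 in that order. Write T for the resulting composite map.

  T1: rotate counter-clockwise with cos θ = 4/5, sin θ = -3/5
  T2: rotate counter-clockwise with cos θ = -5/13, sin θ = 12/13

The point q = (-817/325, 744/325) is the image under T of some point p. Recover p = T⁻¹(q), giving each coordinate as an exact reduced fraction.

T1 = [4/5 3/5 0; -3/5 4/5 0; 0 0 1]
T2·T1 = [16/65 -63/65 0; 63/65 16/65 0; 0 0 1]
det M = 1; M⁻¹ = [16/65 63/65 0; -63/65 16/65 0; 0 0 1]
M⁻¹ · (-817/325, 744/325)ᵀ = (8/5, 3)ᵀ

p = (8/5, 3)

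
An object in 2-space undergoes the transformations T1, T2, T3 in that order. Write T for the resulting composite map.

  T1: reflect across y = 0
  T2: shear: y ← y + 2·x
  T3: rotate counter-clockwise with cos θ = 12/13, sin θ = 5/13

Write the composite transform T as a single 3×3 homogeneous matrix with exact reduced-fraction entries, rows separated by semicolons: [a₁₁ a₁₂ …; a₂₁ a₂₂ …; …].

T1 = [1 0 0; 0 -1 0; 0 0 1]
T2·T1 = [1 0 0; 2 -1 0; 0 0 1]
T3·…·T1 = [2/13 5/13 0; 29/13 -12/13 0; 0 0 1]

T = [2/13 5/13 0; 29/13 -12/13 0; 0 0 1]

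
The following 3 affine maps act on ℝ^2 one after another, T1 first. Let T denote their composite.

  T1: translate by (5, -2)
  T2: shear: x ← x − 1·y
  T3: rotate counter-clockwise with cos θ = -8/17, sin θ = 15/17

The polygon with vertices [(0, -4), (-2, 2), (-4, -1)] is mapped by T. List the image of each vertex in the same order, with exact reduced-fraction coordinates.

T1 translate by (5, -2): (0, -4) → (5, -6); (-2, 2) → (3, 0); (-4, -1) → (1, -3)
T2 shear: x ← x − 1·y: (5, -6) → (11, -6); (3, 0) → (3, 0); (1, -3) → (4, -3)
T3 rotate counter-clockwise with cos θ = -8/17, sin θ = 15/17: (11, -6) → (2/17, 213/17); (3, 0) → (-24/17, 45/17); (4, -3) → (13/17, 84/17)

image vertices: (2/17, 213/17), (-24/17, 45/17), (13/17, 84/17)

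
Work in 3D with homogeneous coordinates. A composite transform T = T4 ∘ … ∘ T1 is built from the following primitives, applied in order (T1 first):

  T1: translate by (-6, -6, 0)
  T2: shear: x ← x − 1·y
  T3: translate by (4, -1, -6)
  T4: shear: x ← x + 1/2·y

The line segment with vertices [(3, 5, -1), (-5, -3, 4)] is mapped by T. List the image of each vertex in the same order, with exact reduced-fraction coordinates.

T1 translate by (-6, -6, 0): (3, 5, -1) → (-3, -1, -1); (-5, -3, 4) → (-11, -9, 4)
T2 shear: x ← x − 1·y: (-3, -1, -1) → (-2, -1, -1); (-11, -9, 4) → (-2, -9, 4)
T3 translate by (4, -1, -6): (-2, -1, -1) → (2, -2, -7); (-2, -9, 4) → (2, -10, -2)
T4 shear: x ← x + 1/2·y: (2, -2, -7) → (1, -2, -7); (2, -10, -2) → (-3, -10, -2)

image vertices: (1, -2, -7), (-3, -10, -2)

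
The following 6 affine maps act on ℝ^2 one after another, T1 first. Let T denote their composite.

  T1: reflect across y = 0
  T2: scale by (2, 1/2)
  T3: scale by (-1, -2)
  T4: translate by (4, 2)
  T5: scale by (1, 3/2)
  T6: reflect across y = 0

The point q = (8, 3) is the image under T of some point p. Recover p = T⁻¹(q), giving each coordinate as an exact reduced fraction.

p = (-2, -4)

T1 = [1 0 0; 0 -1 0; 0 0 1]
T2·T1 = [2 0 0; 0 -1/2 0; 0 0 1]
T3·…·T1 = [-2 0 0; 0 1 0; 0 0 1]
T4·…·T1 = [-2 0 4; 0 1 2; 0 0 1]
T5·…·T1 = [-2 0 4; 0 3/2 3; 0 0 1]
T6·…·T1 = [-2 0 4; 0 -3/2 -3; 0 0 1]
det M = 3; M⁻¹ = [-1/2 0 2; 0 -2/3 -2; 0 0 1]
M⁻¹ · (8, 3)ᵀ = (-2, -4)ᵀ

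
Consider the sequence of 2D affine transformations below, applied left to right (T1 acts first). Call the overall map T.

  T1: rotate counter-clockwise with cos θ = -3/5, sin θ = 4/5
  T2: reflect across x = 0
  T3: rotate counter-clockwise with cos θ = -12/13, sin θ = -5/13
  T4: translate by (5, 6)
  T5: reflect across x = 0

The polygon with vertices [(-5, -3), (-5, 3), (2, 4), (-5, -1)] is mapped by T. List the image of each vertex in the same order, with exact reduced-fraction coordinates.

image vertices: (-594/65, 657/65), (-216/65, 753/65), (-41/65, 328/65), (-36/5, 53/5)

T1 rotate counter-clockwise with cos θ = -3/5, sin θ = 4/5: (-5, -3) → (27/5, -11/5); (-5, 3) → (3/5, -29/5); (2, 4) → (-22/5, -4/5); (-5, -1) → (19/5, -17/5)
T2 reflect across x = 0: (27/5, -11/5) → (-27/5, -11/5); (3/5, -29/5) → (-3/5, -29/5); (-22/5, -4/5) → (22/5, -4/5); (19/5, -17/5) → (-19/5, -17/5)
T3 rotate counter-clockwise with cos θ = -12/13, sin θ = -5/13: (-27/5, -11/5) → (269/65, 267/65); (-3/5, -29/5) → (-109/65, 363/65); (22/5, -4/5) → (-284/65, -62/65); (-19/5, -17/5) → (11/5, 23/5)
T4 translate by (5, 6): (269/65, 267/65) → (594/65, 657/65); (-109/65, 363/65) → (216/65, 753/65); (-284/65, -62/65) → (41/65, 328/65); (11/5, 23/5) → (36/5, 53/5)
T5 reflect across x = 0: (594/65, 657/65) → (-594/65, 657/65); (216/65, 753/65) → (-216/65, 753/65); (41/65, 328/65) → (-41/65, 328/65); (36/5, 53/5) → (-36/5, 53/5)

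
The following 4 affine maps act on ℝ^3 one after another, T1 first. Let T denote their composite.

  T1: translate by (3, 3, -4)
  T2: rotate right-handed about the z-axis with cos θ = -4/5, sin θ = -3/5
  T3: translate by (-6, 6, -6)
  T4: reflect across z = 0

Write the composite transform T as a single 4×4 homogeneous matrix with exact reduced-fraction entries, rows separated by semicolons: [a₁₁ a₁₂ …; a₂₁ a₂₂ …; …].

T = [-4/5 3/5 0 -33/5; -3/5 -4/5 0 9/5; 0 0 -1 10; 0 0 0 1]

T1 = [1 0 0 3; 0 1 0 3; 0 0 1 -4; 0 0 0 1]
T2·T1 = [-4/5 3/5 0 -3/5; -3/5 -4/5 0 -21/5; 0 0 1 -4; 0 0 0 1]
T3·…·T1 = [-4/5 3/5 0 -33/5; -3/5 -4/5 0 9/5; 0 0 1 -10; 0 0 0 1]
T4·…·T1 = [-4/5 3/5 0 -33/5; -3/5 -4/5 0 9/5; 0 0 -1 10; 0 0 0 1]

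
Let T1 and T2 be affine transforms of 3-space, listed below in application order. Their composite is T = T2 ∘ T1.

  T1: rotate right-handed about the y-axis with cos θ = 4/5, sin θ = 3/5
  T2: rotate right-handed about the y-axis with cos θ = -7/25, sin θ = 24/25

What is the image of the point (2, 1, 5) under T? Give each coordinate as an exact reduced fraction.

T(p) = (7/5, 1, -26/5)

T1 rotate right-handed about the y-axis with cos θ = 4/5, sin θ = 3/5: (2, 1, 5) → (23/5, 1, 14/5)
T2 rotate right-handed about the y-axis with cos θ = -7/25, sin θ = 24/25: (23/5, 1, 14/5) → (7/5, 1, -26/5)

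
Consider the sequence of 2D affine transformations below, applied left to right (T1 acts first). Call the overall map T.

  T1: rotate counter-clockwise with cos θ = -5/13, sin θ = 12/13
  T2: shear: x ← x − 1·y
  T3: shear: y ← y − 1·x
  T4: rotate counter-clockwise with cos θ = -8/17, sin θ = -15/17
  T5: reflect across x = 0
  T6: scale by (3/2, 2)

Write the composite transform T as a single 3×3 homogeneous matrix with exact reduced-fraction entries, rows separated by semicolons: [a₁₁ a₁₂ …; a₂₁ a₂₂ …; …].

T = [-1713/442 -129/221 0; 46/221 178/221 0; 0 0 1]

T1 = [-5/13 -12/13 0; 12/13 -5/13 0; 0 0 1]
T2·T1 = [-17/13 -7/13 0; 12/13 -5/13 0; 0 0 1]
T3·…·T1 = [-17/13 -7/13 0; 29/13 2/13 0; 0 0 1]
T4·…·T1 = [571/221 86/221 0; 23/221 89/221 0; 0 0 1]
T5·…·T1 = [-571/221 -86/221 0; 23/221 89/221 0; 0 0 1]
T6·…·T1 = [-1713/442 -129/221 0; 46/221 178/221 0; 0 0 1]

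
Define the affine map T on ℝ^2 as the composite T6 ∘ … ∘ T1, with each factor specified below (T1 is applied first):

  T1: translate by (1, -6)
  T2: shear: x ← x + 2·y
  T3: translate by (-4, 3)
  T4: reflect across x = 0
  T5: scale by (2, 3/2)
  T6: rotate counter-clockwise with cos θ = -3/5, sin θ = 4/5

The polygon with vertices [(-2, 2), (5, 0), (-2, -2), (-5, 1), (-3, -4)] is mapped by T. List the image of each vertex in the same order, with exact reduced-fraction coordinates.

T1 translate by (1, -6): (-2, 2) → (-1, -4); (5, 0) → (6, -6); (-2, -2) → (-1, -8); (-5, 1) → (-4, -5); (-3, -4) → (-2, -10)
T2 shear: x ← x + 2·y: (-1, -4) → (-9, -4); (6, -6) → (-6, -6); (-1, -8) → (-17, -8); (-4, -5) → (-14, -5); (-2, -10) → (-22, -10)
T3 translate by (-4, 3): (-9, -4) → (-13, -1); (-6, -6) → (-10, -3); (-17, -8) → (-21, -5); (-14, -5) → (-18, -2); (-22, -10) → (-26, -7)
T4 reflect across x = 0: (-13, -1) → (13, -1); (-10, -3) → (10, -3); (-21, -5) → (21, -5); (-18, -2) → (18, -2); (-26, -7) → (26, -7)
T5 scale by (2, 3/2): (13, -1) → (26, -3/2); (10, -3) → (20, -9/2); (21, -5) → (42, -15/2); (18, -2) → (36, -3); (26, -7) → (52, -21/2)
T6 rotate counter-clockwise with cos θ = -3/5, sin θ = 4/5: (26, -3/2) → (-72/5, 217/10); (20, -9/2) → (-42/5, 187/10); (42, -15/2) → (-96/5, 381/10); (36, -3) → (-96/5, 153/5); (52, -21/2) → (-114/5, 479/10)

image vertices: (-72/5, 217/10), (-42/5, 187/10), (-96/5, 381/10), (-96/5, 153/5), (-114/5, 479/10)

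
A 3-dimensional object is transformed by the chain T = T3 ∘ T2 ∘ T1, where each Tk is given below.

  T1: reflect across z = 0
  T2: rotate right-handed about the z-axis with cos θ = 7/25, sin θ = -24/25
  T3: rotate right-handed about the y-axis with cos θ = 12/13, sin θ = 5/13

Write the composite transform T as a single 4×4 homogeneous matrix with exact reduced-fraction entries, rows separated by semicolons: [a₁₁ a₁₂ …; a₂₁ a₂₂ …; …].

T1 = [1 0 0 0; 0 1 0 0; 0 0 -1 0; 0 0 0 1]
T2·T1 = [7/25 24/25 0 0; -24/25 7/25 0 0; 0 0 -1 0; 0 0 0 1]
T3·…·T1 = [84/325 288/325 -5/13 0; -24/25 7/25 0 0; -7/65 -24/65 -12/13 0; 0 0 0 1]

T = [84/325 288/325 -5/13 0; -24/25 7/25 0 0; -7/65 -24/65 -12/13 0; 0 0 0 1]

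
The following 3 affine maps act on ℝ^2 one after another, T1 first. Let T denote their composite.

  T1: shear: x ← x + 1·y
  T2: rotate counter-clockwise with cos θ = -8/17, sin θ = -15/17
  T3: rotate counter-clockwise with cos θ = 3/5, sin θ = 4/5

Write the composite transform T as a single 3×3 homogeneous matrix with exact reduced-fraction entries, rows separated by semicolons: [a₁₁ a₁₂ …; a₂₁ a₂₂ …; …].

T1 = [1 1 0; 0 1 0; 0 0 1]
T2·T1 = [-8/17 7/17 0; -15/17 -23/17 0; 0 0 1]
T3·…·T1 = [36/85 113/85 0; -77/85 -41/85 0; 0 0 1]

T = [36/85 113/85 0; -77/85 -41/85 0; 0 0 1]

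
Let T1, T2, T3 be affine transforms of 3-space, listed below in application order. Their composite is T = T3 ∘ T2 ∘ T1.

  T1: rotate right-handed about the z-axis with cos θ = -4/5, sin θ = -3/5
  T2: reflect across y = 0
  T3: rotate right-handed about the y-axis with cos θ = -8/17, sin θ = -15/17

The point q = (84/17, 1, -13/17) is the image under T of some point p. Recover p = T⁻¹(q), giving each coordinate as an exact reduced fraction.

T1 = [-4/5 3/5 0 0; -3/5 -4/5 0 0; 0 0 1 0; 0 0 0 1]
T2·T1 = [-4/5 3/5 0 0; 3/5 4/5 0 0; 0 0 1 0; 0 0 0 1]
T3·…·T1 = [32/85 -24/85 -15/17 0; 3/5 4/5 0 0; -12/17 9/17 -8/17 0; 0 0 0 1]
det M = -1; M⁻¹ = [32/85 3/5 -12/17 0; -24/85 4/5 9/17 0; -15/17 0 -8/17 0; 0 0 0 1]
M⁻¹ · (84/17, 1, -13/17)ᵀ = (3, -1, -4)ᵀ

p = (3, -1, -4)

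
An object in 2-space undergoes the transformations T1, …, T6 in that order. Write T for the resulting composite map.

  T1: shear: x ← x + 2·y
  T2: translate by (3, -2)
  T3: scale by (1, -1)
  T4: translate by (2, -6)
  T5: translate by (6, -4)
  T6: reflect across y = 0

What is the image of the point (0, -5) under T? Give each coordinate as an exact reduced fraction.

T1 shear: x ← x + 2·y: (0, -5) → (-10, -5)
T2 translate by (3, -2): (-10, -5) → (-7, -7)
T3 scale by (1, -1): (-7, -7) → (-7, 7)
T4 translate by (2, -6): (-7, 7) → (-5, 1)
T5 translate by (6, -4): (-5, 1) → (1, -3)
T6 reflect across y = 0: (1, -3) → (1, 3)

T(p) = (1, 3)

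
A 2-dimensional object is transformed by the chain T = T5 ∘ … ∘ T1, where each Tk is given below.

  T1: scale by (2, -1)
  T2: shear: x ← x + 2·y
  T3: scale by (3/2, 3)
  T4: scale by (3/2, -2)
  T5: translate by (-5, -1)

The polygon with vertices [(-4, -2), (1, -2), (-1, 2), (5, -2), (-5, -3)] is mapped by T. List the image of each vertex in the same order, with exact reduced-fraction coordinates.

image vertices: (-14, -13), (17/2, -13), (-37/2, 11), (53/2, -13), (-14, -19)

T1 scale by (2, -1): (-4, -2) → (-8, 2); (1, -2) → (2, 2); (-1, 2) → (-2, -2); (5, -2) → (10, 2); (-5, -3) → (-10, 3)
T2 shear: x ← x + 2·y: (-8, 2) → (-4, 2); (2, 2) → (6, 2); (-2, -2) → (-6, -2); (10, 2) → (14, 2); (-10, 3) → (-4, 3)
T3 scale by (3/2, 3): (-4, 2) → (-6, 6); (6, 2) → (9, 6); (-6, -2) → (-9, -6); (14, 2) → (21, 6); (-4, 3) → (-6, 9)
T4 scale by (3/2, -2): (-6, 6) → (-9, -12); (9, 6) → (27/2, -12); (-9, -6) → (-27/2, 12); (21, 6) → (63/2, -12); (-6, 9) → (-9, -18)
T5 translate by (-5, -1): (-9, -12) → (-14, -13); (27/2, -12) → (17/2, -13); (-27/2, 12) → (-37/2, 11); (63/2, -12) → (53/2, -13); (-9, -18) → (-14, -19)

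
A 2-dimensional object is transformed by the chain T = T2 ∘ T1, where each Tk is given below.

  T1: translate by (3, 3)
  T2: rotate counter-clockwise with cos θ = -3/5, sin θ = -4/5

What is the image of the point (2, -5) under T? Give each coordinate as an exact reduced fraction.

T1 translate by (3, 3): (2, -5) → (5, -2)
T2 rotate counter-clockwise with cos θ = -3/5, sin θ = -4/5: (5, -2) → (-23/5, -14/5)

T(p) = (-23/5, -14/5)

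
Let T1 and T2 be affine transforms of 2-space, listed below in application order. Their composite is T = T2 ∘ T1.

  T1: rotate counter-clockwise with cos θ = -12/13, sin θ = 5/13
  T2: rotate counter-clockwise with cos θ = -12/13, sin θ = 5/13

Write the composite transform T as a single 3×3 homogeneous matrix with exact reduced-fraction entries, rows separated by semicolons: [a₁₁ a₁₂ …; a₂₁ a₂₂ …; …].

T = [119/169 120/169 0; -120/169 119/169 0; 0 0 1]

T1 = [-12/13 -5/13 0; 5/13 -12/13 0; 0 0 1]
T2·T1 = [119/169 120/169 0; -120/169 119/169 0; 0 0 1]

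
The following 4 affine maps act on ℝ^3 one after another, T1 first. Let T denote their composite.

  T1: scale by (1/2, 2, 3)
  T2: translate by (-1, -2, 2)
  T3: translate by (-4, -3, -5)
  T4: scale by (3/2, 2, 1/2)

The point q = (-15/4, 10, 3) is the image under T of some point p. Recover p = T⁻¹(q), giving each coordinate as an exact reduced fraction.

p = (5, 5, 3)

T1 = [1/2 0 0 0; 0 2 0 0; 0 0 3 0; 0 0 0 1]
T2·T1 = [1/2 0 0 -1; 0 2 0 -2; 0 0 3 2; 0 0 0 1]
T3·…·T1 = [1/2 0 0 -5; 0 2 0 -5; 0 0 3 -3; 0 0 0 1]
T4·…·T1 = [3/4 0 0 -15/2; 0 4 0 -10; 0 0 3/2 -3/2; 0 0 0 1]
det M = 9/2; M⁻¹ = [4/3 0 0 10; 0 1/4 0 5/2; 0 0 2/3 1; 0 0 0 1]
M⁻¹ · (-15/4, 10, 3)ᵀ = (5, 5, 3)ᵀ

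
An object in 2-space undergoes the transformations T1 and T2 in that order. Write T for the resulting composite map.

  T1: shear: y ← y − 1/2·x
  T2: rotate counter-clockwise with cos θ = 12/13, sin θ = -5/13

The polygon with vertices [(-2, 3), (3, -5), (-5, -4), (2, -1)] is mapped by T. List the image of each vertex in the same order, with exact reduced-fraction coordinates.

T1 shear: y ← y − 1/2·x: (-2, 3) → (-2, 4); (3, -5) → (3, -13/2); (-5, -4) → (-5, -3/2); (2, -1) → (2, -2)
T2 rotate counter-clockwise with cos θ = 12/13, sin θ = -5/13: (-2, 4) → (-4/13, 58/13); (3, -13/2) → (7/26, -93/13); (-5, -3/2) → (-135/26, 7/13); (2, -2) → (14/13, -34/13)

image vertices: (-4/13, 58/13), (7/26, -93/13), (-135/26, 7/13), (14/13, -34/13)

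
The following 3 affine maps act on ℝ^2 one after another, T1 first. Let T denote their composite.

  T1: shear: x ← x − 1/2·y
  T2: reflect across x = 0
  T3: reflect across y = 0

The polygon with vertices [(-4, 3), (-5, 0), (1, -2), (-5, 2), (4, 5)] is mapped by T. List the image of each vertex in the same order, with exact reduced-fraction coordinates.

T1 shear: x ← x − 1/2·y: (-4, 3) → (-11/2, 3); (-5, 0) → (-5, 0); (1, -2) → (2, -2); (-5, 2) → (-6, 2); (4, 5) → (3/2, 5)
T2 reflect across x = 0: (-11/2, 3) → (11/2, 3); (-5, 0) → (5, 0); (2, -2) → (-2, -2); (-6, 2) → (6, 2); (3/2, 5) → (-3/2, 5)
T3 reflect across y = 0: (11/2, 3) → (11/2, -3); (5, 0) → (5, 0); (-2, -2) → (-2, 2); (6, 2) → (6, -2); (-3/2, 5) → (-3/2, -5)

image vertices: (11/2, -3), (5, 0), (-2, 2), (6, -2), (-3/2, -5)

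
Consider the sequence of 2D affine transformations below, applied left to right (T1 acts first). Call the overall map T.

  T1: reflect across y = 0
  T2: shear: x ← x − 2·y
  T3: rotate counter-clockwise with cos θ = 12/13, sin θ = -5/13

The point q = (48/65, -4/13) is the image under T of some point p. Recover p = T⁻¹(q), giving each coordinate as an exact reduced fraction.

p = (4/5, 0)

T1 = [1 0 0; 0 -1 0; 0 0 1]
T2·T1 = [1 2 0; 0 -1 0; 0 0 1]
T3·…·T1 = [12/13 19/13 0; -5/13 -22/13 0; 0 0 1]
det M = -1; M⁻¹ = [22/13 19/13 0; -5/13 -12/13 0; 0 0 1]
M⁻¹ · (48/65, -4/13)ᵀ = (4/5, 0)ᵀ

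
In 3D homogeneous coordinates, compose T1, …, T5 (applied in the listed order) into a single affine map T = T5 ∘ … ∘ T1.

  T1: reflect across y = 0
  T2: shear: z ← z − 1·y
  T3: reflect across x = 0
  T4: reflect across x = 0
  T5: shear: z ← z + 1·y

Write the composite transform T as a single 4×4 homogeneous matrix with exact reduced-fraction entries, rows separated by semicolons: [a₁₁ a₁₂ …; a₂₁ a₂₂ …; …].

T = [1 0 0 0; 0 -1 0 0; 0 0 1 0; 0 0 0 1]

T1 = [1 0 0 0; 0 -1 0 0; 0 0 1 0; 0 0 0 1]
T2·T1 = [1 0 0 0; 0 -1 0 0; 0 1 1 0; 0 0 0 1]
T3·…·T1 = [-1 0 0 0; 0 -1 0 0; 0 1 1 0; 0 0 0 1]
T4·…·T1 = [1 0 0 0; 0 -1 0 0; 0 1 1 0; 0 0 0 1]
T5·…·T1 = [1 0 0 0; 0 -1 0 0; 0 0 1 0; 0 0 0 1]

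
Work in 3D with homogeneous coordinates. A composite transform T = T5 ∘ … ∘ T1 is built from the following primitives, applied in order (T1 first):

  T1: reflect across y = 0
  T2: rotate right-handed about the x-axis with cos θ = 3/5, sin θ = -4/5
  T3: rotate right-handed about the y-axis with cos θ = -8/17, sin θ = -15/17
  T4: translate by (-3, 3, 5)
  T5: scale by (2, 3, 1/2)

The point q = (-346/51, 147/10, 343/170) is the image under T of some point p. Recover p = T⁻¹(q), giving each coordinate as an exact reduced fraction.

p = (-2/3, -1/2, 2)

T1 = [1 0 0 0; 0 -1 0 0; 0 0 1 0; 0 0 0 1]
T2·T1 = [1 0 0 0; 0 -3/5 4/5 0; 0 4/5 3/5 0; 0 0 0 1]
T3·…·T1 = [-8/17 -12/17 -9/17 0; 0 -3/5 4/5 0; 15/17 -32/85 -24/85 0; 0 0 0 1]
T4·…·T1 = [-8/17 -12/17 -9/17 -3; 0 -3/5 4/5 3; 15/17 -32/85 -24/85 5; 0 0 0 1]
T5·…·T1 = [-16/17 -24/17 -18/17 -6; 0 -9/5 12/5 9; 15/34 -16/85 -12/85 5/2; 0 0 0 1]
det M = -3; M⁻¹ = [-4/17 0 30/17 -99/17; -6/17 -1/5 -64/85 133/85; -9/34 4/15 -48/85 -219/85; 0 0 0 1]
M⁻¹ · (-346/51, 147/10, 343/170)ᵀ = (-2/3, -1/2, 2)ᵀ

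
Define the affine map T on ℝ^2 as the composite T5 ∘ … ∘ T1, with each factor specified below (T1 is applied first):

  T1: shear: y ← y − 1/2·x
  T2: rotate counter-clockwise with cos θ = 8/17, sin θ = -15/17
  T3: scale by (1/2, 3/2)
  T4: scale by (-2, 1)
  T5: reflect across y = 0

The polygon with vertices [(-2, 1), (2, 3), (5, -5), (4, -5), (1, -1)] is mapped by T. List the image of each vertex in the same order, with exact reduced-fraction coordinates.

T1 shear: y ← y − 1/2·x: (-2, 1) → (-2, 2); (2, 3) → (2, 2); (5, -5) → (5, -15/2); (4, -5) → (4, -7); (1, -1) → (1, -3/2)
T2 rotate counter-clockwise with cos θ = 8/17, sin θ = -15/17: (-2, 2) → (14/17, 46/17); (2, 2) → (46/17, -14/17); (5, -15/2) → (-145/34, -135/17); (4, -7) → (-73/17, -116/17); (1, -3/2) → (-29/34, -27/17)
T3 scale by (1/2, 3/2): (14/17, 46/17) → (7/17, 69/17); (46/17, -14/17) → (23/17, -21/17); (-145/34, -135/17) → (-145/68, -405/34); (-73/17, -116/17) → (-73/34, -174/17); (-29/34, -27/17) → (-29/68, -81/34)
T4 scale by (-2, 1): (7/17, 69/17) → (-14/17, 69/17); (23/17, -21/17) → (-46/17, -21/17); (-145/68, -405/34) → (145/34, -405/34); (-73/34, -174/17) → (73/17, -174/17); (-29/68, -81/34) → (29/34, -81/34)
T5 reflect across y = 0: (-14/17, 69/17) → (-14/17, -69/17); (-46/17, -21/17) → (-46/17, 21/17); (145/34, -405/34) → (145/34, 405/34); (73/17, -174/17) → (73/17, 174/17); (29/34, -81/34) → (29/34, 81/34)

image vertices: (-14/17, -69/17), (-46/17, 21/17), (145/34, 405/34), (73/17, 174/17), (29/34, 81/34)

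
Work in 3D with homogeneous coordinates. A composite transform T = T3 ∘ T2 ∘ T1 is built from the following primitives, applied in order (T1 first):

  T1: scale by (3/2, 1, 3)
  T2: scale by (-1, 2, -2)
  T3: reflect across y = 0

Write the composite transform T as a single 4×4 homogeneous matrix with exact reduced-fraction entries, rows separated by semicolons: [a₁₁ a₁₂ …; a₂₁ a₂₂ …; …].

T = [-3/2 0 0 0; 0 -2 0 0; 0 0 -6 0; 0 0 0 1]

T1 = [3/2 0 0 0; 0 1 0 0; 0 0 3 0; 0 0 0 1]
T2·T1 = [-3/2 0 0 0; 0 2 0 0; 0 0 -6 0; 0 0 0 1]
T3·…·T1 = [-3/2 0 0 0; 0 -2 0 0; 0 0 -6 0; 0 0 0 1]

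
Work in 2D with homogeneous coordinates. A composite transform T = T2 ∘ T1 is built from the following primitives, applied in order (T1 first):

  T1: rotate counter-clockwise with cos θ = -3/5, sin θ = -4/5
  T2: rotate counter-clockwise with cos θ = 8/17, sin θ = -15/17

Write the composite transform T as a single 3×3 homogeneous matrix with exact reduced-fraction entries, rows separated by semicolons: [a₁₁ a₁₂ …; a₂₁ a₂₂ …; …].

T1 = [-3/5 4/5 0; -4/5 -3/5 0; 0 0 1]
T2·T1 = [-84/85 -13/85 0; 13/85 -84/85 0; 0 0 1]

T = [-84/85 -13/85 0; 13/85 -84/85 0; 0 0 1]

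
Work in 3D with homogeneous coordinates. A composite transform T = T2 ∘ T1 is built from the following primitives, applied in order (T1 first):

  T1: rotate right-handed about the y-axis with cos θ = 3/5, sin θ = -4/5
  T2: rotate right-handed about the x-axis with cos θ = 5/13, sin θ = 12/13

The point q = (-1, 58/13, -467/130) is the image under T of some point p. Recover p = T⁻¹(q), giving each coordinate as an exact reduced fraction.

T1 = [3/5 0 -4/5 0; 0 1 0 0; 4/5 0 3/5 0; 0 0 0 1]
T2·T1 = [3/5 0 -4/5 0; -48/65 5/13 -36/65 0; 4/13 12/13 3/13 0; 0 0 0 1]
det M = 1; M⁻¹ = [3/5 -48/65 4/13 0; 0 5/13 12/13 0; -4/5 -36/65 3/13 0; 0 0 0 1]
M⁻¹ · (-1, 58/13, -467/130)ᵀ = (-5, -8/5, -5/2)ᵀ

p = (-5, -8/5, -5/2)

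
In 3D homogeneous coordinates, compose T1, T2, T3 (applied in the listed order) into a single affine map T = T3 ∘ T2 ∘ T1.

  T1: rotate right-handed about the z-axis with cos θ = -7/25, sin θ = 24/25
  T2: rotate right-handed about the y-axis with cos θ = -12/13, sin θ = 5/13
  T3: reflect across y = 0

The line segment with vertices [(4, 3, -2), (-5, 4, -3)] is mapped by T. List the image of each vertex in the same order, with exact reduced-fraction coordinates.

image vertices: (38/13, -3, 44/13), (357/325, 148/25, 241/65)

T1 rotate right-handed about the z-axis with cos θ = -7/25, sin θ = 24/25: (4, 3, -2) → (-4, 3, -2); (-5, 4, -3) → (-61/25, -148/25, -3)
T2 rotate right-handed about the y-axis with cos θ = -12/13, sin θ = 5/13: (-4, 3, -2) → (38/13, 3, 44/13); (-61/25, -148/25, -3) → (357/325, -148/25, 241/65)
T3 reflect across y = 0: (38/13, 3, 44/13) → (38/13, -3, 44/13); (357/325, -148/25, 241/65) → (357/325, 148/25, 241/65)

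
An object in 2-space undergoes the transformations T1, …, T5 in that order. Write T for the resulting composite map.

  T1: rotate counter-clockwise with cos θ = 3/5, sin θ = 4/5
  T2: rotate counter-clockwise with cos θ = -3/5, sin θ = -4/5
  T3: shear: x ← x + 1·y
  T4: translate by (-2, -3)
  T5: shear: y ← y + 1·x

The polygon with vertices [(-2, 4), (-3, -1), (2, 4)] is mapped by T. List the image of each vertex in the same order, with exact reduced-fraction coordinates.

image vertices: (108/25, 109/25), (-6/5, -8/5), (8/5, -11/5)

T1 rotate counter-clockwise with cos θ = 3/5, sin θ = 4/5: (-2, 4) → (-22/5, 4/5); (-3, -1) → (-1, -3); (2, 4) → (-2, 4)
T2 rotate counter-clockwise with cos θ = -3/5, sin θ = -4/5: (-22/5, 4/5) → (82/25, 76/25); (-1, -3) → (-9/5, 13/5); (-2, 4) → (22/5, -4/5)
T3 shear: x ← x + 1·y: (82/25, 76/25) → (158/25, 76/25); (-9/5, 13/5) → (4/5, 13/5); (22/5, -4/5) → (18/5, -4/5)
T4 translate by (-2, -3): (158/25, 76/25) → (108/25, 1/25); (4/5, 13/5) → (-6/5, -2/5); (18/5, -4/5) → (8/5, -19/5)
T5 shear: y ← y + 1·x: (108/25, 1/25) → (108/25, 109/25); (-6/5, -2/5) → (-6/5, -8/5); (8/5, -19/5) → (8/5, -11/5)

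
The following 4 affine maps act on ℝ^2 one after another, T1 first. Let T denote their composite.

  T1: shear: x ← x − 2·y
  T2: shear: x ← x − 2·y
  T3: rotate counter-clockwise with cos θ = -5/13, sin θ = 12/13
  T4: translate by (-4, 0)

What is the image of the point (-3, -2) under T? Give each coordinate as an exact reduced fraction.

T1 shear: x ← x − 2·y: (-3, -2) → (1, -2)
T2 shear: x ← x − 2·y: (1, -2) → (5, -2)
T3 rotate counter-clockwise with cos θ = -5/13, sin θ = 12/13: (5, -2) → (-1/13, 70/13)
T4 translate by (-4, 0): (-1/13, 70/13) → (-53/13, 70/13)

T(p) = (-53/13, 70/13)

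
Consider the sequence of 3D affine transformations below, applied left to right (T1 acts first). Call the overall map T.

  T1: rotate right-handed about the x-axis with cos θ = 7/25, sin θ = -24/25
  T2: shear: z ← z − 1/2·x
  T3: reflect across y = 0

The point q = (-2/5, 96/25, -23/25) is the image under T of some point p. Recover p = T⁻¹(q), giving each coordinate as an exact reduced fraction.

T1 = [1 0 0 0; 0 7/25 24/25 0; 0 -24/25 7/25 0; 0 0 0 1]
T2·T1 = [1 0 0 0; 0 7/25 24/25 0; -1/2 -24/25 7/25 0; 0 0 0 1]
T3·…·T1 = [1 0 0 0; 0 -7/25 -24/25 0; -1/2 -24/25 7/25 0; 0 0 0 1]
det M = -1; M⁻¹ = [1 0 0 0; -12/25 -7/25 -24/25 0; 7/50 -24/25 7/25 0; 0 0 0 1]
M⁻¹ · (-2/5, 96/25, -23/25)ᵀ = (-2/5, 0, -4)ᵀ

p = (-2/5, 0, -4)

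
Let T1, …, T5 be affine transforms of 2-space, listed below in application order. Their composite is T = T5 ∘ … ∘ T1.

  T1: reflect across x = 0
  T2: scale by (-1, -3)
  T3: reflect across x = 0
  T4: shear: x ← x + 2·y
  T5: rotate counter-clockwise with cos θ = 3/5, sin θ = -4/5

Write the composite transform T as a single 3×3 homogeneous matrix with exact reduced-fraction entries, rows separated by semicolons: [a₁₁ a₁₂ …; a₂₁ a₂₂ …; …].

T = [-3/5 -6 0; 4/5 3 0; 0 0 1]

T1 = [-1 0 0; 0 1 0; 0 0 1]
T2·T1 = [1 0 0; 0 -3 0; 0 0 1]
T3·…·T1 = [-1 0 0; 0 -3 0; 0 0 1]
T4·…·T1 = [-1 -6 0; 0 -3 0; 0 0 1]
T5·…·T1 = [-3/5 -6 0; 4/5 3 0; 0 0 1]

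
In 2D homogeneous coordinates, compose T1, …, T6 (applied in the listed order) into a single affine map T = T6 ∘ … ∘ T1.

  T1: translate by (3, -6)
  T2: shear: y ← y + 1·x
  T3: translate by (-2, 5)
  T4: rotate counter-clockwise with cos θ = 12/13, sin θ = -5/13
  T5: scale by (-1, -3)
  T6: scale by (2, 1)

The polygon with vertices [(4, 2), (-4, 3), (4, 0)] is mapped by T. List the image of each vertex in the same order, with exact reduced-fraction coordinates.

image vertices: (-200/13, -213/13), (62/13, -81/13), (-180/13, -141/13)

T1 translate by (3, -6): (4, 2) → (7, -4); (-4, 3) → (-1, -3); (4, 0) → (7, -6)
T2 shear: y ← y + 1·x: (7, -4) → (7, 3); (-1, -3) → (-1, -4); (7, -6) → (7, 1)
T3 translate by (-2, 5): (7, 3) → (5, 8); (-1, -4) → (-3, 1); (7, 1) → (5, 6)
T4 rotate counter-clockwise with cos θ = 12/13, sin θ = -5/13: (5, 8) → (100/13, 71/13); (-3, 1) → (-31/13, 27/13); (5, 6) → (90/13, 47/13)
T5 scale by (-1, -3): (100/13, 71/13) → (-100/13, -213/13); (-31/13, 27/13) → (31/13, -81/13); (90/13, 47/13) → (-90/13, -141/13)
T6 scale by (2, 1): (-100/13, -213/13) → (-200/13, -213/13); (31/13, -81/13) → (62/13, -81/13); (-90/13, -141/13) → (-180/13, -141/13)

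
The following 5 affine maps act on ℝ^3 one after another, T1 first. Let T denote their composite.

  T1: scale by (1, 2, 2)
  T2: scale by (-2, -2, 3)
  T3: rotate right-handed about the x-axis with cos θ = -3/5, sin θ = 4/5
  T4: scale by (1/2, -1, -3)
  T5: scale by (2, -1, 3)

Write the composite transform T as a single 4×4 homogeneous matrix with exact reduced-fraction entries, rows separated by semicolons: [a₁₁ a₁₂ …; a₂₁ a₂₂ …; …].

T = [-2 0 0 0; 0 12/5 -24/5 0; 0 144/5 162/5 0; 0 0 0 1]

T1 = [1 0 0 0; 0 2 0 0; 0 0 2 0; 0 0 0 1]
T2·T1 = [-2 0 0 0; 0 -4 0 0; 0 0 6 0; 0 0 0 1]
T3·…·T1 = [-2 0 0 0; 0 12/5 -24/5 0; 0 -16/5 -18/5 0; 0 0 0 1]
T4·…·T1 = [-1 0 0 0; 0 -12/5 24/5 0; 0 48/5 54/5 0; 0 0 0 1]
T5·…·T1 = [-2 0 0 0; 0 12/5 -24/5 0; 0 144/5 162/5 0; 0 0 0 1]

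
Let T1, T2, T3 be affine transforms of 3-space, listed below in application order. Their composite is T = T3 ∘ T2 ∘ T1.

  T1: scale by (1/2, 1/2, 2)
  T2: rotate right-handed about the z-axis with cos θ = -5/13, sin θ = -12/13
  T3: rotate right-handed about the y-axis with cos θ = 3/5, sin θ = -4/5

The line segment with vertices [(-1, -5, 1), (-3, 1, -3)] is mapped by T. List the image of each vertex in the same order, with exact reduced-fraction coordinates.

T1 scale by (1/2, 1/2, 2): (-1, -5, 1) → (-1/2, -5/2, 2); (-3, 1, -3) → (-3/2, 1/2, -6)
T2 rotate right-handed about the z-axis with cos θ = -5/13, sin θ = -12/13: (-1/2, -5/2, 2) → (-55/26, 37/26, 2); (-3/2, 1/2, -6) → (27/26, 31/26, -6)
T3 rotate right-handed about the y-axis with cos θ = 3/5, sin θ = -4/5: (-55/26, 37/26, 2) → (-373/130, 37/26, -32/65); (27/26, 31/26, -6) → (141/26, 31/26, -36/13)

image vertices: (-373/130, 37/26, -32/65), (141/26, 31/26, -36/13)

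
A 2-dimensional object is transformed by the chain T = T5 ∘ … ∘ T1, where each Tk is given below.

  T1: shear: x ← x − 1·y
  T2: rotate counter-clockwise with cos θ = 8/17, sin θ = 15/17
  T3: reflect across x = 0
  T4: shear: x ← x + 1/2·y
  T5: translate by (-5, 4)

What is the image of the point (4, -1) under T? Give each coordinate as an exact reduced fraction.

T(p) = (-213/34, 135/17)

T1 shear: x ← x − 1·y: (4, -1) → (5, -1)
T2 rotate counter-clockwise with cos θ = 8/17, sin θ = 15/17: (5, -1) → (55/17, 67/17)
T3 reflect across x = 0: (55/17, 67/17) → (-55/17, 67/17)
T4 shear: x ← x + 1/2·y: (-55/17, 67/17) → (-43/34, 67/17)
T5 translate by (-5, 4): (-43/34, 67/17) → (-213/34, 135/17)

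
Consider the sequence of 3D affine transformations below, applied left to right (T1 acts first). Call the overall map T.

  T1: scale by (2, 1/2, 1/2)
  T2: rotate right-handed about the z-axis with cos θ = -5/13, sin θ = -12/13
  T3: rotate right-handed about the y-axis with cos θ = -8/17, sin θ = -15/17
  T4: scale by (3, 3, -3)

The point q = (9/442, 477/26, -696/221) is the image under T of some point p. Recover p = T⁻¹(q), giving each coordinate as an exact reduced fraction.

p = (-3, -3, -1)

T1 = [2 0 0 0; 0 1/2 0 0; 0 0 1/2 0; 0 0 0 1]
T2·T1 = [-10/13 6/13 0 0; -24/13 -5/26 0 0; 0 0 1/2 0; 0 0 0 1]
T3·…·T1 = [80/221 -48/221 -15/34 0; -24/13 -5/26 0 0; -150/221 90/221 -4/17 0; 0 0 0 1]
T4·…·T1 = [240/221 -144/221 -45/34 0; -72/13 -15/26 0 0; 450/221 -270/221 12/17 0; 0 0 0 1]
det M = -27/2; M⁻¹ = [20/663 -2/13 25/442 0; -64/221 -10/39 -120/221 0; -10/17 0 16/51 0; 0 0 0 1]
M⁻¹ · (9/442, 477/26, -696/221)ᵀ = (-3, -3, -1)ᵀ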